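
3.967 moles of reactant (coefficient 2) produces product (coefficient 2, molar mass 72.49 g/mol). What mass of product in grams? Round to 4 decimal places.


Use the coefficient ratio to convert reactant moles to product moles, then multiply by the product's molar mass.
moles_P = moles_R * (coeff_P / coeff_R) = 3.967 * (2/2) = 3.967
mass_P = moles_P * M_P = 3.967 * 72.49
mass_P = 287.56783 g, rounded to 4 dp:

287.5678 g


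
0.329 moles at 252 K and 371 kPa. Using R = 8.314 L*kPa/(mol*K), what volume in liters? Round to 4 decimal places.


PV = nRT, solve for V = nRT / P.
nRT = 0.329 * 8.314 * 252 = 689.2971
V = 689.2971 / 371
V = 1.85794367 L, rounded to 4 dp:

1.8579 L


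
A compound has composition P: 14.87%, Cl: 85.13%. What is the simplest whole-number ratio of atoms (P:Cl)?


Assume 100 g of compound, divide each mass% by atomic mass to get moles, then normalize by the smallest to get a raw atom ratio.
Moles per 100 g: P: 14.87/30.974 = 0.4801, Cl: 85.13/35.453 = 2.4012
Raw ratio (divide by min = 0.4801): P: 1.0, Cl: 5.002
Multiply by 1 to clear fractions: P: 1.0 ~= 1, Cl: 5.002 ~= 5
Reduce by GCD to get the simplest whole-number ratio:

1:5


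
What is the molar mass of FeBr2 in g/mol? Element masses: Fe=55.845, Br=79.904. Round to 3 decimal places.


M = sum(count * atomic_mass) over atoms.
M = 1*55.845 + 2*79.904
M = 55.845 + 159.808
M = 215.653 g/mol, rounded to 3 dp:

215.653 g/mol


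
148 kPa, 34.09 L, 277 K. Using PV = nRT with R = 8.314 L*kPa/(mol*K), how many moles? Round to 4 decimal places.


PV = nRT, solve for n = PV / (RT).
PV = 148 * 34.09 = 5045.32
RT = 8.314 * 277 = 2302.978
n = 5045.32 / 2302.978
n = 2.19078081 mol, rounded to 4 dp:

2.1908 mol


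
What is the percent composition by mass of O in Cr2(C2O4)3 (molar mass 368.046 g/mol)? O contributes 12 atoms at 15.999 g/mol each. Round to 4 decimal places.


pct = 100 * (n_elem * M_elem) / M_total
mass_contribution = 12 * 15.999 = 191.988 g/mol
pct = 100 * 191.988 / 368.046
pct = 52.16413166 %, rounded to 4 dp:

52.1641 %


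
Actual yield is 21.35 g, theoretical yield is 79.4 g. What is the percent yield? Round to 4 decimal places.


% yield = 100 * actual / theoretical
% yield = 100 * 21.35 / 79.4
% yield = 26.88916877 %, rounded to 4 dp:

26.8892 %


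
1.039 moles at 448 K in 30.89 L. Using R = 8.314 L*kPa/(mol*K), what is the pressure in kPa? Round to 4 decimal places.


PV = nRT, solve for P = nRT / V.
nRT = 1.039 * 8.314 * 448 = 3869.9342
P = 3869.9342 / 30.89
P = 125.28113305 kPa, rounded to 4 dp:

125.2811 kPa


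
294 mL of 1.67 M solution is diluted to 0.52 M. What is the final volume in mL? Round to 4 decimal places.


Dilution: M1*V1 = M2*V2, solve for V2.
V2 = M1*V1 / M2
V2 = 1.67 * 294 / 0.52
V2 = 490.98 / 0.52
V2 = 944.19230769 mL, rounded to 4 dp:

944.1923 mL


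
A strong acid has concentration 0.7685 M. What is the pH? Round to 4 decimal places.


A strong acid dissociates completely, so [H+] equals the given concentration.
pH = -log10([H+]) = -log10(0.7685)
pH = 0.11435613, rounded to 4 dp:

0.1144


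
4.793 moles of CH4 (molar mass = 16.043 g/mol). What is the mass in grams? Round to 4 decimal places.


mass = n * M
mass = 4.793 * 16.043
mass = 76.894099 g, rounded to 4 dp:

76.8941 g


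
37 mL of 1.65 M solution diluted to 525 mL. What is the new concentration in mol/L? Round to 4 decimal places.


Dilution: M1*V1 = M2*V2, solve for M2.
M2 = M1*V1 / V2
M2 = 1.65 * 37 / 525
M2 = 61.05 / 525
M2 = 0.11628571 mol/L, rounded to 4 dp:

0.1163 mol/L


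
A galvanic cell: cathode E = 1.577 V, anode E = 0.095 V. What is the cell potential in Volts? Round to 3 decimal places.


Standard cell potential: E_cell = E_cathode - E_anode.
E_cell = 1.577 - (0.095)
E_cell = 1.482 V, rounded to 3 dp:

1.482 V


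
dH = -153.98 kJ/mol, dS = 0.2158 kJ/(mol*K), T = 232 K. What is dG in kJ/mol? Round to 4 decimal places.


Gibbs: dG = dH - T*dS (consistent units, dS already in kJ/(mol*K)).
T*dS = 232 * 0.2158 = 50.0656
dG = -153.98 - (50.0656)
dG = -204.0456 kJ/mol, rounded to 4 dp:

-204.0456 kJ/mol


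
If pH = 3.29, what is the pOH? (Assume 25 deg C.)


At 25 deg C, pH + pOH = 14.
pOH = 14 - pH = 14 - 3.29
pOH = 10.71:

10.71


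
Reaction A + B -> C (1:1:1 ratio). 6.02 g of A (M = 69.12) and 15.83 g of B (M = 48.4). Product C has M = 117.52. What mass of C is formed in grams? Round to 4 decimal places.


Find moles of each reactant; the smaller value is the limiting reagent in a 1:1:1 reaction, so moles_C equals moles of the limiter.
n_A = mass_A / M_A = 6.02 / 69.12 = 0.087095 mol
n_B = mass_B / M_B = 15.83 / 48.4 = 0.327066 mol
Limiting reagent: A (smaller), n_limiting = 0.087095 mol
mass_C = n_limiting * M_C = 0.087095 * 117.52
mass_C = 10.2354044 g, rounded to 4 dp:

10.2354 g


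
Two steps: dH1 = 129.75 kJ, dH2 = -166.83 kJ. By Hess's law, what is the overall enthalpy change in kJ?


Hess's law: enthalpy is a state function, so add the step enthalpies.
dH_total = dH1 + dH2 = 129.75 + (-166.83)
dH_total = -37.08 kJ:

-37.08 kJ


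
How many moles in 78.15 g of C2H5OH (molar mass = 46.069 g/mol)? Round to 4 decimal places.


n = mass / M
n = 78.15 / 46.069
n = 1.69636849 mol, rounded to 4 dp:

1.6964 mol


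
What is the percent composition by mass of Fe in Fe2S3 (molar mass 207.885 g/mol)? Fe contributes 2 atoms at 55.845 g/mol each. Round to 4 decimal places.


pct = 100 * (n_elem * M_elem) / M_total
mass_contribution = 2 * 55.845 = 111.69 g/mol
pct = 100 * 111.69 / 207.885
pct = 53.72682012 %, rounded to 4 dp:

53.7268 %


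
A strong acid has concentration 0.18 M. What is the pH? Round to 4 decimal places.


A strong acid dissociates completely, so [H+] equals the given concentration.
pH = -log10([H+]) = -log10(0.18)
pH = 0.74472749, rounded to 4 dp:

0.7447


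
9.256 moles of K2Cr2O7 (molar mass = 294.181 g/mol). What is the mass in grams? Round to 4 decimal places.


mass = n * M
mass = 9.256 * 294.181
mass = 2722.939336 g, rounded to 4 dp:

2722.9393 g


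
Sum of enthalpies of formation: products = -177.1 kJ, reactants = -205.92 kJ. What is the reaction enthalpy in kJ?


dH_rxn = sum(dH_f products) - sum(dH_f reactants)
dH_rxn = -177.1 - (-205.92)
dH_rxn = 28.82 kJ:

28.82 kJ


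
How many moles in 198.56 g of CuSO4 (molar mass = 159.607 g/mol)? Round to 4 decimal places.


n = mass / M
n = 198.56 / 159.607
n = 1.24405571 mol, rounded to 4 dp:

1.2441 mol


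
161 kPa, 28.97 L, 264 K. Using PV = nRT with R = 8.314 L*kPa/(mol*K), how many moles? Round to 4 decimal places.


PV = nRT, solve for n = PV / (RT).
PV = 161 * 28.97 = 4664.17
RT = 8.314 * 264 = 2194.896
n = 4664.17 / 2194.896
n = 2.12500729 mol, rounded to 4 dp:

2.1250 mol


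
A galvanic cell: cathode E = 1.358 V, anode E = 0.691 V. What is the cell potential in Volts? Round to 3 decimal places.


Standard cell potential: E_cell = E_cathode - E_anode.
E_cell = 1.358 - (0.691)
E_cell = 0.667 V, rounded to 3 dp:

0.667 V


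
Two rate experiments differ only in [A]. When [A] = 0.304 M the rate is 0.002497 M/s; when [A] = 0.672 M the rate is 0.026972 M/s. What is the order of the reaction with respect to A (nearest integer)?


Rate is proportional to [A]^n, so rate2/rate1 = ([A]2/[A]1)^n. Take logs to solve for n.
rate2/rate1 = 0.026972 / 0.002497 = 10.8018
[A]2/[A]1 = 0.672 / 0.304 = 2.2105
n = ln(10.8018) / ln(2.2105) = 3.0
Nearest integer order:

3


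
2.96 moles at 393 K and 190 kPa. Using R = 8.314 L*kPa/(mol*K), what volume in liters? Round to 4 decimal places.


PV = nRT, solve for V = nRT / P.
nRT = 2.96 * 8.314 * 393 = 9671.5099
V = 9671.5099 / 190
V = 50.90268368 L, rounded to 4 dp:

50.9027 L


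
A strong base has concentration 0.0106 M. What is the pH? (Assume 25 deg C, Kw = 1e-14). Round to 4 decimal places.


A strong base dissociates completely, so [OH-] equals the given concentration.
pOH = -log10([OH-]) = -log10(0.0106) = 1.974694
pH = 14 - pOH = 14 - 1.974694
pH = 12.025306, rounded to 4 dp:

12.0253


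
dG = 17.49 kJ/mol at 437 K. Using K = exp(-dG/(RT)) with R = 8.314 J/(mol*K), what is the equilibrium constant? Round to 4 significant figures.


dG is in kJ/mol; multiply by 1000 to match R in J/(mol*K).
RT = 8.314 * 437 = 3633.218 J/mol
exponent = -dG*1000 / (RT) = -(17.49*1000) / 3633.218 = -4.81391428
K = exp(-4.81391428)
K = 0.008116029, rounded to 4 significant figures:

0.008116


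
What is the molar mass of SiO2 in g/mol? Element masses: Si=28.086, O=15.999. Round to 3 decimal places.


M = sum(count * atomic_mass) over atoms.
M = 1*28.086 + 2*15.999
M = 28.086 + 31.998
M = 60.084 g/mol, rounded to 3 dp:

60.084 g/mol


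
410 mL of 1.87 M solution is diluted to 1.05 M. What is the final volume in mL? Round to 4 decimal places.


Dilution: M1*V1 = M2*V2, solve for V2.
V2 = M1*V1 / M2
V2 = 1.87 * 410 / 1.05
V2 = 766.7 / 1.05
V2 = 730.19047619 mL, rounded to 4 dp:

730.1905 mL


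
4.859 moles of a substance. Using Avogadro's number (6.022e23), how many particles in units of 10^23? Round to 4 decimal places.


N = n * NA, then divide by 1e23 for the requested units.
N / 1e23 = n * 6.022
N / 1e23 = 4.859 * 6.022
N / 1e23 = 29.260898, rounded to 4 dp:

29.2609


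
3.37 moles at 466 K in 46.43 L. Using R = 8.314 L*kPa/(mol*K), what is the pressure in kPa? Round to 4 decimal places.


PV = nRT, solve for P = nRT / V.
nRT = 3.37 * 8.314 * 466 = 13056.4719
P = 13056.4719 / 46.43
P = 281.2076653 kPa, rounded to 4 dp:

281.2077 kPa


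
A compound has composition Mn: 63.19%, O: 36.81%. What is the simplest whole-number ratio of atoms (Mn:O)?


Assume 100 g of compound, divide each mass% by atomic mass to get moles, then normalize by the smallest to get a raw atom ratio.
Moles per 100 g: Mn: 63.19/54.938 = 1.1502, O: 36.81/15.999 = 2.3008
Raw ratio (divide by min = 1.1502): Mn: 1.0, O: 2.0
Multiply by 1 to clear fractions: Mn: 1.0 ~= 1, O: 2.0 ~= 2
Reduce by GCD to get the simplest whole-number ratio:

1:2


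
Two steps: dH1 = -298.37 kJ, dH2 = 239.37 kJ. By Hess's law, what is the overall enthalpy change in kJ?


Hess's law: enthalpy is a state function, so add the step enthalpies.
dH_total = dH1 + dH2 = -298.37 + (239.37)
dH_total = -59.0 kJ:

-59.00 kJ


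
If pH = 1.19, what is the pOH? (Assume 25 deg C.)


At 25 deg C, pH + pOH = 14.
pOH = 14 - pH = 14 - 1.19
pOH = 12.81:

12.81


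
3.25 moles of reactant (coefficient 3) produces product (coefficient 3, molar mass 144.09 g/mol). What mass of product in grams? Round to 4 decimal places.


Use the coefficient ratio to convert reactant moles to product moles, then multiply by the product's molar mass.
moles_P = moles_R * (coeff_P / coeff_R) = 3.25 * (3/3) = 3.25
mass_P = moles_P * M_P = 3.25 * 144.09
mass_P = 468.2925 g, rounded to 4 dp:

468.2925 g


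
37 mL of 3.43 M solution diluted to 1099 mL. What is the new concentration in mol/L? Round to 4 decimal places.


Dilution: M1*V1 = M2*V2, solve for M2.
M2 = M1*V1 / V2
M2 = 3.43 * 37 / 1099
M2 = 126.91 / 1099
M2 = 0.11547771 mol/L, rounded to 4 dp:

0.1155 mol/L


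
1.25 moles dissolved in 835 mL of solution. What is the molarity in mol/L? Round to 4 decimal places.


Convert volume to liters: V_L = V_mL / 1000.
V_L = 835 / 1000 = 0.835 L
M = n / V_L = 1.25 / 0.835
M = 1.49700599 mol/L, rounded to 4 dp:

1.4970 mol/L


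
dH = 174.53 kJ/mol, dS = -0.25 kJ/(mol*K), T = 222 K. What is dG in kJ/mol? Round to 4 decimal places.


Gibbs: dG = dH - T*dS (consistent units, dS already in kJ/(mol*K)).
T*dS = 222 * -0.25 = -55.5
dG = 174.53 - (-55.5)
dG = 230.03 kJ/mol, rounded to 4 dp:

230.0300 kJ/mol


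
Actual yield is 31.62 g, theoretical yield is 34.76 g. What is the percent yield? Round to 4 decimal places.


% yield = 100 * actual / theoretical
% yield = 100 * 31.62 / 34.76
% yield = 90.96662831 %, rounded to 4 dp:

90.9666 %


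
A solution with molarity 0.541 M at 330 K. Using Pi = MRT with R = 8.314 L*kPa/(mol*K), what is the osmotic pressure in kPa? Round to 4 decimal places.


Osmotic pressure (van't Hoff): Pi = M*R*T.
RT = 8.314 * 330 = 2743.62
Pi = 0.541 * 2743.62
Pi = 1484.29842 kPa, rounded to 4 dp:

1484.2984 kPa


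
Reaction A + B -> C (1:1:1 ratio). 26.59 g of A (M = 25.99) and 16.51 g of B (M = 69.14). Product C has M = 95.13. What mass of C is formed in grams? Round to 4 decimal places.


Find moles of each reactant; the smaller value is the limiting reagent in a 1:1:1 reaction, so moles_C equals moles of the limiter.
n_A = mass_A / M_A = 26.59 / 25.99 = 1.023086 mol
n_B = mass_B / M_B = 16.51 / 69.14 = 0.238791 mol
Limiting reagent: B (smaller), n_limiting = 0.238791 mol
mass_C = n_limiting * M_C = 0.238791 * 95.13
mass_C = 22.71618783 g, rounded to 4 dp:

22.7162 g


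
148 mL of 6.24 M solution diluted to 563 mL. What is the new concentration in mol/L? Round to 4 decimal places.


Dilution: M1*V1 = M2*V2, solve for M2.
M2 = M1*V1 / V2
M2 = 6.24 * 148 / 563
M2 = 923.52 / 563
M2 = 1.64035524 mol/L, rounded to 4 dp:

1.6404 mol/L


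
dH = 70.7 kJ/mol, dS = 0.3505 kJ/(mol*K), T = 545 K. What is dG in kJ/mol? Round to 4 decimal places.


Gibbs: dG = dH - T*dS (consistent units, dS already in kJ/(mol*K)).
T*dS = 545 * 0.3505 = 191.0225
dG = 70.7 - (191.0225)
dG = -120.3225 kJ/mol, rounded to 4 dp:

-120.3225 kJ/mol


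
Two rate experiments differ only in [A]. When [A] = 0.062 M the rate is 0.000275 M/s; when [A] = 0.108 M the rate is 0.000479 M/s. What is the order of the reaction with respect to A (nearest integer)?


Rate is proportional to [A]^n, so rate2/rate1 = ([A]2/[A]1)^n. Take logs to solve for n.
rate2/rate1 = 0.000479 / 0.000275 = 1.7418
[A]2/[A]1 = 0.108 / 0.062 = 1.7419
n = ln(1.7418) / ln(1.7419) = 1.0
Nearest integer order:

1


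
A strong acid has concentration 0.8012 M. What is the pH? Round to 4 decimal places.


A strong acid dissociates completely, so [H+] equals the given concentration.
pH = -log10([H+]) = -log10(0.8012)
pH = 0.09625906, rounded to 4 dp:

0.0963


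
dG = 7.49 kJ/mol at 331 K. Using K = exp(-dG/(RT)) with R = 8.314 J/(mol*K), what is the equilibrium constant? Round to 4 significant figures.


dG is in kJ/mol; multiply by 1000 to match R in J/(mol*K).
RT = 8.314 * 331 = 2751.934 J/mol
exponent = -dG*1000 / (RT) = -(7.49*1000) / 2751.934 = -2.72172225
K = exp(-2.72172225)
K = 0.065761399, rounded to 4 significant figures:

0.06576


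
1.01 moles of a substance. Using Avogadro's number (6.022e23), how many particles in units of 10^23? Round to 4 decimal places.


N = n * NA, then divide by 1e23 for the requested units.
N / 1e23 = n * 6.022
N / 1e23 = 1.01 * 6.022
N / 1e23 = 6.08222, rounded to 4 dp:

6.0822


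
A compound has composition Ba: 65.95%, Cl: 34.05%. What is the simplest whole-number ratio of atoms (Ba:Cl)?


Assume 100 g of compound, divide each mass% by atomic mass to get moles, then normalize by the smallest to get a raw atom ratio.
Moles per 100 g: Ba: 65.95/137.327 = 0.4802, Cl: 34.05/35.453 = 0.9604
Raw ratio (divide by min = 0.4802): Ba: 1.0, Cl: 2.0
Multiply by 1 to clear fractions: Ba: 1.0 ~= 1, Cl: 2.0 ~= 2
Reduce by GCD to get the simplest whole-number ratio:

1:2


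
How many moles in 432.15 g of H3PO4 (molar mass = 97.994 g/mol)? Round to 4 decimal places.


n = mass / M
n = 432.15 / 97.994
n = 4.40996388 mol, rounded to 4 dp:

4.4100 mol


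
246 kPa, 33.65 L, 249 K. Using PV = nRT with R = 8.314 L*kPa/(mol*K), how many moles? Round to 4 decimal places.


PV = nRT, solve for n = PV / (RT).
PV = 246 * 33.65 = 8277.9
RT = 8.314 * 249 = 2070.186
n = 8277.9 / 2070.186
n = 3.99862621 mol, rounded to 4 dp:

3.9986 mol


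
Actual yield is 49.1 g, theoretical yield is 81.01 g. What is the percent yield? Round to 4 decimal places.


% yield = 100 * actual / theoretical
% yield = 100 * 49.1 / 81.01
% yield = 60.60980126 %, rounded to 4 dp:

60.6098 %


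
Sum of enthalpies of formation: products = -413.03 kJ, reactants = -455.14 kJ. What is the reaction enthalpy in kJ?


dH_rxn = sum(dH_f products) - sum(dH_f reactants)
dH_rxn = -413.03 - (-455.14)
dH_rxn = 42.11 kJ:

42.11 kJ


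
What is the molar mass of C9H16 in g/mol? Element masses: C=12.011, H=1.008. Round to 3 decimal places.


M = sum(count * atomic_mass) over atoms.
M = 9*12.011 + 16*1.008
M = 108.099 + 16.128
M = 124.227 g/mol, rounded to 3 dp:

124.227 g/mol


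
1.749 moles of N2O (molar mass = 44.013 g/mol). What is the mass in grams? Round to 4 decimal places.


mass = n * M
mass = 1.749 * 44.013
mass = 76.978737 g, rounded to 4 dp:

76.9787 g


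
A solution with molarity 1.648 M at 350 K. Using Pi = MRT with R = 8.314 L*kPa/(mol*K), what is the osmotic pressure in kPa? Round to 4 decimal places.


Osmotic pressure (van't Hoff): Pi = M*R*T.
RT = 8.314 * 350 = 2909.9
Pi = 1.648 * 2909.9
Pi = 4795.5152 kPa, rounded to 4 dp:

4795.5152 kPa


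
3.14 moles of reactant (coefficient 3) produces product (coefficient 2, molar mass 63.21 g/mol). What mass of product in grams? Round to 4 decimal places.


Use the coefficient ratio to convert reactant moles to product moles, then multiply by the product's molar mass.
moles_P = moles_R * (coeff_P / coeff_R) = 3.14 * (2/3) = 2.093333
mass_P = moles_P * M_P = 2.093333 * 63.21
mass_P = 132.31957893 g, rounded to 4 dp:

132.3196 g


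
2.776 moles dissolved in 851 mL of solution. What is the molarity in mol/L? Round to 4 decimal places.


Convert volume to liters: V_L = V_mL / 1000.
V_L = 851 / 1000 = 0.851 L
M = n / V_L = 2.776 / 0.851
M = 3.26204465 mol/L, rounded to 4 dp:

3.2620 mol/L


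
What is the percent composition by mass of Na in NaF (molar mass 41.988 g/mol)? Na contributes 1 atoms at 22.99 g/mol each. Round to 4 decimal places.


pct = 100 * (n_elem * M_elem) / M_total
mass_contribution = 1 * 22.99 = 22.99 g/mol
pct = 100 * 22.99 / 41.988
pct = 54.75373916 %, rounded to 4 dp:

54.7537 %


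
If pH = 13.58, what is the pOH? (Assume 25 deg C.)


At 25 deg C, pH + pOH = 14.
pOH = 14 - pH = 14 - 13.58
pOH = 0.42:

0.42


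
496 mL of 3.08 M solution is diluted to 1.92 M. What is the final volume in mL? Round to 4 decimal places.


Dilution: M1*V1 = M2*V2, solve for V2.
V2 = M1*V1 / M2
V2 = 3.08 * 496 / 1.92
V2 = 1527.68 / 1.92
V2 = 795.66666667 mL, rounded to 4 dp:

795.6667 mL


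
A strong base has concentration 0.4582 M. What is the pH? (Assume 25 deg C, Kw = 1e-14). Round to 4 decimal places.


A strong base dissociates completely, so [OH-] equals the given concentration.
pOH = -log10([OH-]) = -log10(0.4582) = 0.338945
pH = 14 - pOH = 14 - 0.338945
pH = 13.661055, rounded to 4 dp:

13.6611


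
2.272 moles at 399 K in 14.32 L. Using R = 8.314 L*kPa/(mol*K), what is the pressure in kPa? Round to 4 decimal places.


PV = nRT, solve for P = nRT / V.
nRT = 2.272 * 8.314 * 399 = 7536.8738
P = 7536.8738 / 14.32
P = 526.31800279 kPa, rounded to 4 dp:

526.3180 kPa


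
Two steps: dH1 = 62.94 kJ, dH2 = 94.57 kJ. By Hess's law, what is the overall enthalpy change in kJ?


Hess's law: enthalpy is a state function, so add the step enthalpies.
dH_total = dH1 + dH2 = 62.94 + (94.57)
dH_total = 157.51 kJ:

157.51 kJ


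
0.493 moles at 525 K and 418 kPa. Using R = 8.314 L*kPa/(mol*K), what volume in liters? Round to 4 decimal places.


PV = nRT, solve for V = nRT / P.
nRT = 0.493 * 8.314 * 525 = 2151.8711
V = 2151.8711 / 418
V = 5.14801699 L, rounded to 4 dp:

5.1480 L


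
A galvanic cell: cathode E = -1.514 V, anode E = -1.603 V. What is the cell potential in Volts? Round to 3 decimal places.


Standard cell potential: E_cell = E_cathode - E_anode.
E_cell = -1.514 - (-1.603)
E_cell = 0.089 V, rounded to 3 dp:

0.089 V


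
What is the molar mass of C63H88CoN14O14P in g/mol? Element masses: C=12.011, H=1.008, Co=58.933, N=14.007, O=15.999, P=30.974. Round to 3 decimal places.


M = sum(count * atomic_mass) over atoms.
M = 63*12.011 + 88*1.008 + 1*58.933 + 14*14.007 + 14*15.999 + 1*30.974
M = 756.693 + 88.704 + 58.933 + 196.098 + 223.986 + 30.974
M = 1355.388 g/mol, rounded to 3 dp:

1355.388 g/mol


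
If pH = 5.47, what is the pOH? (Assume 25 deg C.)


At 25 deg C, pH + pOH = 14.
pOH = 14 - pH = 14 - 5.47
pOH = 8.53:

8.53


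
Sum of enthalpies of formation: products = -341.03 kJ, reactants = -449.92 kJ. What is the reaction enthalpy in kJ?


dH_rxn = sum(dH_f products) - sum(dH_f reactants)
dH_rxn = -341.03 - (-449.92)
dH_rxn = 108.89 kJ:

108.89 kJ


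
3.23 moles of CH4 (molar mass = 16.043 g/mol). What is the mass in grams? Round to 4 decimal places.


mass = n * M
mass = 3.23 * 16.043
mass = 51.81889 g, rounded to 4 dp:

51.8189 g


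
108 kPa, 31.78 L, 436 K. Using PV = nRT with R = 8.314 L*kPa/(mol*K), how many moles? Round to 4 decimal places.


PV = nRT, solve for n = PV / (RT).
PV = 108 * 31.78 = 3432.24
RT = 8.314 * 436 = 3624.904
n = 3432.24 / 3624.904
n = 0.9468499 mol, rounded to 4 dp:

0.9468 mol


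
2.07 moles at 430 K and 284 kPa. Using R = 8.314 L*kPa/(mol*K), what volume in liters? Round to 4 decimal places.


PV = nRT, solve for V = nRT / P.
nRT = 2.07 * 8.314 * 430 = 7400.2914
V = 7400.2914 / 284
V = 26.05736408 L, rounded to 4 dp:

26.0574 L


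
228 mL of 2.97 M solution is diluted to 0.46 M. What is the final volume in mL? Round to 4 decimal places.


Dilution: M1*V1 = M2*V2, solve for V2.
V2 = M1*V1 / M2
V2 = 2.97 * 228 / 0.46
V2 = 677.16 / 0.46
V2 = 1472.08695652 mL, rounded to 4 dp:

1472.0870 mL


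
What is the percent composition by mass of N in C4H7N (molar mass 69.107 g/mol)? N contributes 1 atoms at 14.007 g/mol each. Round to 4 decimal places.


pct = 100 * (n_elem * M_elem) / M_total
mass_contribution = 1 * 14.007 = 14.007 g/mol
pct = 100 * 14.007 / 69.107
pct = 20.26856903 %, rounded to 4 dp:

20.2686 %


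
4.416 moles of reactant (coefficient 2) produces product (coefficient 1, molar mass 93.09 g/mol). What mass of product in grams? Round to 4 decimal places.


Use the coefficient ratio to convert reactant moles to product moles, then multiply by the product's molar mass.
moles_P = moles_R * (coeff_P / coeff_R) = 4.416 * (1/2) = 2.208
mass_P = moles_P * M_P = 2.208 * 93.09
mass_P = 205.54272 g, rounded to 4 dp:

205.5427 g


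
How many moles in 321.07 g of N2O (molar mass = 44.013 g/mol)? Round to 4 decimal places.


n = mass / M
n = 321.07 / 44.013
n = 7.29489015 mol, rounded to 4 dp:

7.2949 mol


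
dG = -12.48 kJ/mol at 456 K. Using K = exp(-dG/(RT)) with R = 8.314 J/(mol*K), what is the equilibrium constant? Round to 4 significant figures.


dG is in kJ/mol; multiply by 1000 to match R in J/(mol*K).
RT = 8.314 * 456 = 3791.184 J/mol
exponent = -dG*1000 / (RT) = -(-12.48*1000) / 3791.184 = 3.29184761
K = exp(3.29184761)
K = 26.892505, rounded to 4 significant figures:

26.89


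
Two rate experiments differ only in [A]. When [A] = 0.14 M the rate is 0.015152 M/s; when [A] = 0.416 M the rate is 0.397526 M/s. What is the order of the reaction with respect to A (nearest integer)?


Rate is proportional to [A]^n, so rate2/rate1 = ([A]2/[A]1)^n. Take logs to solve for n.
rate2/rate1 = 0.397526 / 0.015152 = 26.2359
[A]2/[A]1 = 0.416 / 0.14 = 2.9714
n = ln(26.2359) / ln(2.9714) = 3.0
Nearest integer order:

3


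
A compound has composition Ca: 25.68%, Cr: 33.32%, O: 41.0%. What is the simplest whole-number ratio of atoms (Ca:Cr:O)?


Assume 100 g of compound, divide each mass% by atomic mass to get moles, then normalize by the smallest to get a raw atom ratio.
Moles per 100 g: Ca: 25.68/40.078 = 0.6408, Cr: 33.32/51.996 = 0.6408, O: 41.0/15.999 = 2.5627
Raw ratio (divide by min = 0.6408): Ca: 1.0, Cr: 1.0, O: 3.999
Multiply by 1 to clear fractions: Ca: 1.0 ~= 1, Cr: 1.0 ~= 1, O: 3.999 ~= 4
Reduce by GCD to get the simplest whole-number ratio:

1:1:4


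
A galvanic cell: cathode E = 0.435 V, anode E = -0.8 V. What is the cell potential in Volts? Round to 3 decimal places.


Standard cell potential: E_cell = E_cathode - E_anode.
E_cell = 0.435 - (-0.8)
E_cell = 1.235 V, rounded to 3 dp:

1.235 V


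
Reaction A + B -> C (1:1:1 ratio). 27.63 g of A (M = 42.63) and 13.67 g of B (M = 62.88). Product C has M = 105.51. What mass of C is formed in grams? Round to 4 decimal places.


Find moles of each reactant; the smaller value is the limiting reagent in a 1:1:1 reaction, so moles_C equals moles of the limiter.
n_A = mass_A / M_A = 27.63 / 42.63 = 0.648135 mol
n_B = mass_B / M_B = 13.67 / 62.88 = 0.217398 mol
Limiting reagent: B (smaller), n_limiting = 0.217398 mol
mass_C = n_limiting * M_C = 0.217398 * 105.51
mass_C = 22.93766298 g, rounded to 4 dp:

22.9377 g


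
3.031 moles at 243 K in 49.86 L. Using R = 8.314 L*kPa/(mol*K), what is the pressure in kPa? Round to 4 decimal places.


PV = nRT, solve for P = nRT / V.
nRT = 3.031 * 8.314 * 243 = 6123.5354
P = 6123.5354 / 49.86
P = 122.81458885 kPa, rounded to 4 dp:

122.8146 kPa


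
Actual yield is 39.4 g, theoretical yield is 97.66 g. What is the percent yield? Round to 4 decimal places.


% yield = 100 * actual / theoretical
% yield = 100 * 39.4 / 97.66
% yield = 40.34405079 %, rounded to 4 dp:

40.3441 %


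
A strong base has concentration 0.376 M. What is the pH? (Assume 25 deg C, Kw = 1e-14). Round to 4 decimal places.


A strong base dissociates completely, so [OH-] equals the given concentration.
pOH = -log10([OH-]) = -log10(0.376) = 0.424812
pH = 14 - pOH = 14 - 0.424812
pH = 13.575188, rounded to 4 dp:

13.5752


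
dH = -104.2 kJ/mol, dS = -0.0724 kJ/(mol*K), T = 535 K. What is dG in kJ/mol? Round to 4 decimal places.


Gibbs: dG = dH - T*dS (consistent units, dS already in kJ/(mol*K)).
T*dS = 535 * -0.0724 = -38.734
dG = -104.2 - (-38.734)
dG = -65.466 kJ/mol, rounded to 4 dp:

-65.4660 kJ/mol


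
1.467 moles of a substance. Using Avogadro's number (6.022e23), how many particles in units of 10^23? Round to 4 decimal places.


N = n * NA, then divide by 1e23 for the requested units.
N / 1e23 = n * 6.022
N / 1e23 = 1.467 * 6.022
N / 1e23 = 8.834274, rounded to 4 dp:

8.8343


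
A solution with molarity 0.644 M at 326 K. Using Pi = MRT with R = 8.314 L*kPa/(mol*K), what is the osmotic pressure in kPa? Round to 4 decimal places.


Osmotic pressure (van't Hoff): Pi = M*R*T.
RT = 8.314 * 326 = 2710.364
Pi = 0.644 * 2710.364
Pi = 1745.474416 kPa, rounded to 4 dp:

1745.4744 kPa


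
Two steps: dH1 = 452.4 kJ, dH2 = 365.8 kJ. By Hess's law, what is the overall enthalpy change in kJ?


Hess's law: enthalpy is a state function, so add the step enthalpies.
dH_total = dH1 + dH2 = 452.4 + (365.8)
dH_total = 818.2 kJ:

818.20 kJ


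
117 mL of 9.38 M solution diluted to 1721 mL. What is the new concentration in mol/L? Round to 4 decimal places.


Dilution: M1*V1 = M2*V2, solve for M2.
M2 = M1*V1 / V2
M2 = 9.38 * 117 / 1721
M2 = 1097.46 / 1721
M2 = 0.63768739 mol/L, rounded to 4 dp:

0.6377 mol/L


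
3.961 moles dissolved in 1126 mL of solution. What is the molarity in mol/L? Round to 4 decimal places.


Convert volume to liters: V_L = V_mL / 1000.
V_L = 1126 / 1000 = 1.126 L
M = n / V_L = 3.961 / 1.126
M = 3.51776199 mol/L, rounded to 4 dp:

3.5178 mol/L


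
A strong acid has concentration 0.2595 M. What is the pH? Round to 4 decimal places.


A strong acid dissociates completely, so [H+] equals the given concentration.
pH = -log10([H+]) = -log10(0.2595)
pH = 0.58586264, rounded to 4 dp:

0.5859


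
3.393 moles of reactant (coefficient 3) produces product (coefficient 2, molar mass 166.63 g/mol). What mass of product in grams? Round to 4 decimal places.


Use the coefficient ratio to convert reactant moles to product moles, then multiply by the product's molar mass.
moles_P = moles_R * (coeff_P / coeff_R) = 3.393 * (2/3) = 2.262
mass_P = moles_P * M_P = 2.262 * 166.63
mass_P = 376.91706 g, rounded to 4 dp:

376.9171 g


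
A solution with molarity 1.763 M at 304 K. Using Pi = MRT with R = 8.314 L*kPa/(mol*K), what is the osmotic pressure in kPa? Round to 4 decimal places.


Osmotic pressure (van't Hoff): Pi = M*R*T.
RT = 8.314 * 304 = 2527.456
Pi = 1.763 * 2527.456
Pi = 4455.904928 kPa, rounded to 4 dp:

4455.9049 kPa


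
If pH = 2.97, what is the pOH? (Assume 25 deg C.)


At 25 deg C, pH + pOH = 14.
pOH = 14 - pH = 14 - 2.97
pOH = 11.03:

11.03


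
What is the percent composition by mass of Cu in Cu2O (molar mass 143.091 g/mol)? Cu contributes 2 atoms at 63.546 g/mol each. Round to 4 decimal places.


pct = 100 * (n_elem * M_elem) / M_total
mass_contribution = 2 * 63.546 = 127.092 g/mol
pct = 100 * 127.092 / 143.091
pct = 88.81900329 %, rounded to 4 dp:

88.8190 %


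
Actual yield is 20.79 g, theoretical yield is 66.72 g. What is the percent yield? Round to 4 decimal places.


% yield = 100 * actual / theoretical
% yield = 100 * 20.79 / 66.72
% yield = 31.16007194 %, rounded to 4 dp:

31.1601 %


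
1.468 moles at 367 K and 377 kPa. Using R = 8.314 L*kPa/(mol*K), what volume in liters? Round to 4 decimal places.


PV = nRT, solve for V = nRT / P.
nRT = 1.468 * 8.314 * 367 = 4479.2174
V = 4479.2174 / 377
V = 11.88121326 L, rounded to 4 dp:

11.8812 L


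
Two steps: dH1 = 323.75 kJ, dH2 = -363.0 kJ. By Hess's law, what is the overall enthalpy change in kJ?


Hess's law: enthalpy is a state function, so add the step enthalpies.
dH_total = dH1 + dH2 = 323.75 + (-363.0)
dH_total = -39.25 kJ:

-39.25 kJ


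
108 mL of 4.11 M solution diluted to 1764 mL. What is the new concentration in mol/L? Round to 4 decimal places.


Dilution: M1*V1 = M2*V2, solve for M2.
M2 = M1*V1 / V2
M2 = 4.11 * 108 / 1764
M2 = 443.88 / 1764
M2 = 0.25163265 mol/L, rounded to 4 dp:

0.2516 mol/L


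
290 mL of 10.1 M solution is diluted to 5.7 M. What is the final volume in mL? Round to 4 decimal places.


Dilution: M1*V1 = M2*V2, solve for V2.
V2 = M1*V1 / M2
V2 = 10.1 * 290 / 5.7
V2 = 2929.0 / 5.7
V2 = 513.85964912 mL, rounded to 4 dp:

513.8596 mL


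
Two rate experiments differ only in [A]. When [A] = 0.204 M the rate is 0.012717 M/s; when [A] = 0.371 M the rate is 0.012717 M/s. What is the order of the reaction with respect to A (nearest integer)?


Rate is proportional to [A]^n, so rate2/rate1 = ([A]2/[A]1)^n. Take logs to solve for n.
rate2/rate1 = 0.012717 / 0.012717 = 1.0
[A]2/[A]1 = 0.371 / 0.204 = 1.8186
n = ln(1.0) / ln(1.8186) = 0.0
Nearest integer order:

0


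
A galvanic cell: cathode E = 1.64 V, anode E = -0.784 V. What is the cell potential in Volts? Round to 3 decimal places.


Standard cell potential: E_cell = E_cathode - E_anode.
E_cell = 1.64 - (-0.784)
E_cell = 2.424 V, rounded to 3 dp:

2.424 V


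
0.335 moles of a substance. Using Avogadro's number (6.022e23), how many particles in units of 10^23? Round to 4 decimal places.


N = n * NA, then divide by 1e23 for the requested units.
N / 1e23 = n * 6.022
N / 1e23 = 0.335 * 6.022
N / 1e23 = 2.01737, rounded to 4 dp:

2.0174


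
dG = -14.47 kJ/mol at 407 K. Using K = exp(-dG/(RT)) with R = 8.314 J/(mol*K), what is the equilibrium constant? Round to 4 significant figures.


dG is in kJ/mol; multiply by 1000 to match R in J/(mol*K).
RT = 8.314 * 407 = 3383.798 J/mol
exponent = -dG*1000 / (RT) = -(-14.47*1000) / 3383.798 = 4.27625999
K = exp(4.27625999)
K = 71.970765, rounded to 4 significant figures:

71.97


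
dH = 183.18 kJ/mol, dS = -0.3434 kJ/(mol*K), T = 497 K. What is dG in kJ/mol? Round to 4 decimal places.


Gibbs: dG = dH - T*dS (consistent units, dS already in kJ/(mol*K)).
T*dS = 497 * -0.3434 = -170.6698
dG = 183.18 - (-170.6698)
dG = 353.8498 kJ/mol, rounded to 4 dp:

353.8498 kJ/mol


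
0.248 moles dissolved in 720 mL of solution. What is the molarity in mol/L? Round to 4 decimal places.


Convert volume to liters: V_L = V_mL / 1000.
V_L = 720 / 1000 = 0.72 L
M = n / V_L = 0.248 / 0.72
M = 0.34444444 mol/L, rounded to 4 dp:

0.3444 mol/L


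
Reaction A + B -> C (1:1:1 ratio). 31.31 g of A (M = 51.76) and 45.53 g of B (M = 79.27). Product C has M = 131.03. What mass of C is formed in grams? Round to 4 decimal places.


Find moles of each reactant; the smaller value is the limiting reagent in a 1:1:1 reaction, so moles_C equals moles of the limiter.
n_A = mass_A / M_A = 31.31 / 51.76 = 0.604907 mol
n_B = mass_B / M_B = 45.53 / 79.27 = 0.574366 mol
Limiting reagent: B (smaller), n_limiting = 0.574366 mol
mass_C = n_limiting * M_C = 0.574366 * 131.03
mass_C = 75.25917698 g, rounded to 4 dp:

75.2592 g


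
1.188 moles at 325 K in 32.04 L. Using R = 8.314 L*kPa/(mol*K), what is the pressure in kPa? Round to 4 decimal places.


PV = nRT, solve for P = nRT / V.
nRT = 1.188 * 8.314 * 325 = 3210.0354
P = 3210.0354 / 32.04
P = 100.18837079 kPa, rounded to 4 dp:

100.1884 kPa


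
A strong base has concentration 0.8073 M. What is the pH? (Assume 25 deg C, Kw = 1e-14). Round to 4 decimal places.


A strong base dissociates completely, so [OH-] equals the given concentration.
pOH = -log10([OH-]) = -log10(0.8073) = 0.092965
pH = 14 - pOH = 14 - 0.092965
pH = 13.907035, rounded to 4 dp:

13.9070


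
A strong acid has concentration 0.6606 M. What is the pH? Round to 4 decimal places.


A strong acid dissociates completely, so [H+] equals the given concentration.
pH = -log10([H+]) = -log10(0.6606)
pH = 0.18006143, rounded to 4 dp:

0.1801


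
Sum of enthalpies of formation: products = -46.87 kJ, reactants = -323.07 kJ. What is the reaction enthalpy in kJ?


dH_rxn = sum(dH_f products) - sum(dH_f reactants)
dH_rxn = -46.87 - (-323.07)
dH_rxn = 276.2 kJ:

276.20 kJ


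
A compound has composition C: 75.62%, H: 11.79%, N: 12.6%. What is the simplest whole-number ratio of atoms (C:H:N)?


Assume 100 g of compound, divide each mass% by atomic mass to get moles, then normalize by the smallest to get a raw atom ratio.
Moles per 100 g: C: 75.62/12.011 = 6.2959, H: 11.79/1.008 = 11.6964, N: 12.6/14.007 = 0.8996
Raw ratio (divide by min = 0.8996): C: 6.999, H: 13.003, N: 1.0
Multiply by 1 to clear fractions: C: 6.999 ~= 7, H: 13.003 ~= 13, N: 1.0 ~= 1
Reduce by GCD to get the simplest whole-number ratio:

7:13:1


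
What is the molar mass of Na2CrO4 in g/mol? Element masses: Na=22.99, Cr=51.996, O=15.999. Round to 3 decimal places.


M = sum(count * atomic_mass) over atoms.
M = 2*22.99 + 1*51.996 + 4*15.999
M = 45.98 + 51.996 + 63.996
M = 161.972 g/mol, rounded to 3 dp:

161.972 g/mol


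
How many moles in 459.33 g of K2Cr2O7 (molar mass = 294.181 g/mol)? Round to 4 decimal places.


n = mass / M
n = 459.33 / 294.181
n = 1.56138568 mol, rounded to 4 dp:

1.5614 mol


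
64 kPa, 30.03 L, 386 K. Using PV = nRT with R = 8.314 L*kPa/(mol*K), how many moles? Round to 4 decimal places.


PV = nRT, solve for n = PV / (RT).
PV = 64 * 30.03 = 1921.92
RT = 8.314 * 386 = 3209.204
n = 1921.92 / 3209.204
n = 0.59887748 mol, rounded to 4 dp:

0.5989 mol


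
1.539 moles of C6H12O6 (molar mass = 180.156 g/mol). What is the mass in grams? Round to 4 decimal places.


mass = n * M
mass = 1.539 * 180.156
mass = 277.260084 g, rounded to 4 dp:

277.2601 g


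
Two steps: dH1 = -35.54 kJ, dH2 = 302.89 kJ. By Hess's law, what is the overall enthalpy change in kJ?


Hess's law: enthalpy is a state function, so add the step enthalpies.
dH_total = dH1 + dH2 = -35.54 + (302.89)
dH_total = 267.35 kJ:

267.35 kJ


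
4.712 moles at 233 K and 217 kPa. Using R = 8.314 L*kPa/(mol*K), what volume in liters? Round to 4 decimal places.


PV = nRT, solve for V = nRT / P.
nRT = 4.712 * 8.314 * 233 = 9127.9073
V = 9127.9073 / 217
V = 42.06408894 L, rounded to 4 dp:

42.0641 L


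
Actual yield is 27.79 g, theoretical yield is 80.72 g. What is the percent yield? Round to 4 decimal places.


% yield = 100 * actual / theoretical
% yield = 100 * 27.79 / 80.72
% yield = 34.42765114 %, rounded to 4 dp:

34.4277 %


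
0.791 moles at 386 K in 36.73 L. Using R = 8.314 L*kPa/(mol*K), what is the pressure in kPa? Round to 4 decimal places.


PV = nRT, solve for P = nRT / V.
nRT = 0.791 * 8.314 * 386 = 2538.4804
P = 2538.4804 / 36.73
P = 69.11190852 kPa, rounded to 4 dp:

69.1119 kPa


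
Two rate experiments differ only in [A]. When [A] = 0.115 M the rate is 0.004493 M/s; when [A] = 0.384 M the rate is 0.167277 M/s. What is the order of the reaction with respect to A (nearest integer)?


Rate is proportional to [A]^n, so rate2/rate1 = ([A]2/[A]1)^n. Take logs to solve for n.
rate2/rate1 = 0.167277 / 0.004493 = 37.2306
[A]2/[A]1 = 0.384 / 0.115 = 3.3391
n = ln(37.2306) / ln(3.3391) = 3.0
Nearest integer order:

3


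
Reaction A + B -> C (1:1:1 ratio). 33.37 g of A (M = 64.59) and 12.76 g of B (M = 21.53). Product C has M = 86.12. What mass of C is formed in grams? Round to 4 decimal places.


Find moles of each reactant; the smaller value is the limiting reagent in a 1:1:1 reaction, so moles_C equals moles of the limiter.
n_A = mass_A / M_A = 33.37 / 64.59 = 0.516643 mol
n_B = mass_B / M_B = 12.76 / 21.53 = 0.592661 mol
Limiting reagent: A (smaller), n_limiting = 0.516643 mol
mass_C = n_limiting * M_C = 0.516643 * 86.12
mass_C = 44.49329516 g, rounded to 4 dp:

44.4933 g


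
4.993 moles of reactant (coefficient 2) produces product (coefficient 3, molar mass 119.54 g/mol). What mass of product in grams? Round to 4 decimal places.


Use the coefficient ratio to convert reactant moles to product moles, then multiply by the product's molar mass.
moles_P = moles_R * (coeff_P / coeff_R) = 4.993 * (3/2) = 7.4895
mass_P = moles_P * M_P = 7.4895 * 119.54
mass_P = 895.29483 g, rounded to 4 dp:

895.2948 g


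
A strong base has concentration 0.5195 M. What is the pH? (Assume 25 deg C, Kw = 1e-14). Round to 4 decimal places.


A strong base dissociates completely, so [OH-] equals the given concentration.
pOH = -log10([OH-]) = -log10(0.5195) = 0.284414
pH = 14 - pOH = 14 - 0.284414
pH = 13.715586, rounded to 4 dp:

13.7156


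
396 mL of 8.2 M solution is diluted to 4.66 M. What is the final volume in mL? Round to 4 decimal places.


Dilution: M1*V1 = M2*V2, solve for V2.
V2 = M1*V1 / M2
V2 = 8.2 * 396 / 4.66
V2 = 3247.2 / 4.66
V2 = 696.82403433 mL, rounded to 4 dp:

696.8240 mL


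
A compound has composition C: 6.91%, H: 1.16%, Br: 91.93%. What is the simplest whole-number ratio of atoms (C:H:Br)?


Assume 100 g of compound, divide each mass% by atomic mass to get moles, then normalize by the smallest to get a raw atom ratio.
Moles per 100 g: C: 6.91/12.011 = 0.5753, H: 1.16/1.008 = 1.1508, Br: 91.93/79.904 = 1.1505
Raw ratio (divide by min = 0.5753): C: 1.0, H: 2.0, Br: 2.0
Multiply by 1 to clear fractions: C: 1.0 ~= 1, H: 2.0 ~= 2, Br: 2.0 ~= 2
Reduce by GCD to get the simplest whole-number ratio:

1:2:2


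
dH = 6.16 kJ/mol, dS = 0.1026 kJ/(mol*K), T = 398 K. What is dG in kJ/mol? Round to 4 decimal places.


Gibbs: dG = dH - T*dS (consistent units, dS already in kJ/(mol*K)).
T*dS = 398 * 0.1026 = 40.8348
dG = 6.16 - (40.8348)
dG = -34.6748 kJ/mol, rounded to 4 dp:

-34.6748 kJ/mol


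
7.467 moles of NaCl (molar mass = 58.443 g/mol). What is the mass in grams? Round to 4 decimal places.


mass = n * M
mass = 7.467 * 58.443
mass = 436.393881 g, rounded to 4 dp:

436.3939 g


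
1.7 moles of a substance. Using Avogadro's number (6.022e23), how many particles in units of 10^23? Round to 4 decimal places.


N = n * NA, then divide by 1e23 for the requested units.
N / 1e23 = n * 6.022
N / 1e23 = 1.7 * 6.022
N / 1e23 = 10.2374, rounded to 4 dp:

10.2374


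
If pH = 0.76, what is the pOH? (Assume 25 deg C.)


At 25 deg C, pH + pOH = 14.
pOH = 14 - pH = 14 - 0.76
pOH = 13.24:

13.24


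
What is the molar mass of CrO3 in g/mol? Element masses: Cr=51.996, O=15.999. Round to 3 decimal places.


M = sum(count * atomic_mass) over atoms.
M = 1*51.996 + 3*15.999
M = 51.996 + 47.997
M = 99.993 g/mol, rounded to 3 dp:

99.993 g/mol
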